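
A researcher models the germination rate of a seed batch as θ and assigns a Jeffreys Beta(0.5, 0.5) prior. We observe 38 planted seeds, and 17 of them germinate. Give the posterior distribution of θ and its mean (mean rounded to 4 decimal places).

Posterior: Beta(17.5, 21.5); mean ≈ 0.4487

The binomial likelihood is conjugate to the Beta prior: with 17 successes and 21 failures, the posterior is Beta(0.5+17, 0.5+21) = Beta(17.5, 21.5).
Posterior mean = α/(α+β) = 17.5/39 = 0.4487.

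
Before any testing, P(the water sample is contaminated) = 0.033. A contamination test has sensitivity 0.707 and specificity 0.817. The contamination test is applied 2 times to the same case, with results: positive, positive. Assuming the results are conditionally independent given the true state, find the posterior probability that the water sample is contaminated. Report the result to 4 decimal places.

With H the event that the water sample is contaminated, the joint likelihood of the observed sequence is P(data|H) = 0.707·0.707 = 0.49985 and P(data|¬H) = 0.183·0.183 = 0.033489.
Bayes: P(H|data) = 0.033·0.49985 / (0.033·0.49985 + 0.967·0.033489) = 0.016495/0.048879 = 0.3375.

Posterior P(H) ≈ 0.3375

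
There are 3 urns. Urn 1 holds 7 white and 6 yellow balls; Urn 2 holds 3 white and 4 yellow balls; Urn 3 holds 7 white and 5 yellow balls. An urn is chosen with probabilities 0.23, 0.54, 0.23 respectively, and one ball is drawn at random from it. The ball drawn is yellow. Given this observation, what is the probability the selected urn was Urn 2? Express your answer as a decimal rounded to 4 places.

Posterior probability ≈ 0.6044

P(yellow|Urn 1) = 0.4615; P(yellow|Urn 2) = 0.5714; P(yellow|Urn 3) = 0.4167.
Prior × likelihood for each source: 0.23·0.4615=0.1062, 0.54·0.5714=0.3086, 0.23·0.4167=0.09583. Summing gives P(yellow) = 0.51056.
P(Urn 2 | yellow) = 0.3086 / 0.51056 = 0.6044.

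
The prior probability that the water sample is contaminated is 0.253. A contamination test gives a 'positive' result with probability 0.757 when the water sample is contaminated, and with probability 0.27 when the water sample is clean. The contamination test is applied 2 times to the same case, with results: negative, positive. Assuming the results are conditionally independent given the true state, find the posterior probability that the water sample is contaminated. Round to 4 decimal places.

Posterior P(H) ≈ 0.2402

With H the event that the water sample is contaminated, the joint likelihood of the observed sequence is P(data|H) = 0.243·0.757 = 0.18395 and P(data|¬H) = 0.73·0.27 = 0.19710.
Bayes: P(H|data) = 0.253·0.18395 / (0.253·0.18395 + 0.747·0.19710) = 0.046540/0.19377 = 0.2402.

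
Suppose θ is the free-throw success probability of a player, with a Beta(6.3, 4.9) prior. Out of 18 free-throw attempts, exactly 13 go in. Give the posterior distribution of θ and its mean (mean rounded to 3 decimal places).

The binomial likelihood is conjugate to the Beta prior: with 13 successes and 5 failures, the posterior is Beta(6.3+13, 4.9+5) = Beta(19.3, 9.9).
Posterior mean = α/(α+β) = 19.3/29.2 = 0.661.

Posterior: Beta(19.3, 9.9); mean ≈ 0.661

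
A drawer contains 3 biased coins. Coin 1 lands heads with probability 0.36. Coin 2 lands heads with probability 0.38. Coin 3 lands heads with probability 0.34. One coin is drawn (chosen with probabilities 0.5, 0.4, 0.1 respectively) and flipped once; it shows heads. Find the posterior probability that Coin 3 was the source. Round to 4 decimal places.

Posterior probability ≈ 0.0929

Tabulate prior·likelihood by source: [1] prior 0.5, lik 0.36, product 0.1800; [2] prior 0.4, lik 0.38, product 0.1520; [3] prior 0.1, lik 0.34, product 0.03400.
Normalizing constant = 0.36600; the posterior for Coin 3 is its product over the sum, 0.03400/0.36600 = 0.0929.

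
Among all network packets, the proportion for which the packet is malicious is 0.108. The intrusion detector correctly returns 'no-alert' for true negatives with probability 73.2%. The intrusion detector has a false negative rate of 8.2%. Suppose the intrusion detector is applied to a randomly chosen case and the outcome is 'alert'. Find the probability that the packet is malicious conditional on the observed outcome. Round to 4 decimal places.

P(H | E) ≈ 0.2932

Write H for 'the packet is malicious'. Prior odds H:¬H = 0.108/0.892 = 0.12108. For the 'alert' outcome, the likelihood ratio is 0.918/0.268 = 3.4254.
Posterior odds = 0.12108 × 3.4254 = 0.41473, so P(H|E) = 0.41473/(1+0.41473) = 0.2932.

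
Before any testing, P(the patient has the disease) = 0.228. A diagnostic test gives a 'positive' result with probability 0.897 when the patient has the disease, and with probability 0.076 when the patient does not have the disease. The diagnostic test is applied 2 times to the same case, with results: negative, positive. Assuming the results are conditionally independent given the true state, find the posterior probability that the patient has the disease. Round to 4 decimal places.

Let H be the event that the patient has the disease; start with P(H) = 0.228. P('positive'|H) = 0.897, P('positive'|¬H) = 0.076.
Update on result 1 ('negative'): P(H) ← 0.103·0.2280 / (0.103·0.2280 + 0.924·0.7720) = 0.023484/0.73681 = 0.0319.
Update on result 2 ('positive'): P(H) ← 0.897·0.0319 / (0.897·0.0319 + 0.076·0.9681) = 0.028590/0.10217 = 0.2798.

Posterior P(H) ≈ 0.2798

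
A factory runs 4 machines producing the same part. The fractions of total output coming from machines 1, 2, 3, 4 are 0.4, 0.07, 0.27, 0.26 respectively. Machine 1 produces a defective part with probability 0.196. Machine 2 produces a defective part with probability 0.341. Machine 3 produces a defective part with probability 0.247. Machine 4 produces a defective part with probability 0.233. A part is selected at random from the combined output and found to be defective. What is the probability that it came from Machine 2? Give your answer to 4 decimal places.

Posterior probability ≈ 0.1040

P(defective|M1) = 0.196; P(defective|M2) = 0.341; P(defective|M3) = 0.247; P(defective|M4) = 0.233.
Prior × likelihood for each source: 0.4·0.196=0.07840, 0.07·0.341=0.02387, 0.27·0.247=0.06669, 0.26·0.233=0.06058. Summing gives P(defective) = 0.22954.
P(Machine 2 | defective) = 0.02387 / 0.22954 = 0.1040.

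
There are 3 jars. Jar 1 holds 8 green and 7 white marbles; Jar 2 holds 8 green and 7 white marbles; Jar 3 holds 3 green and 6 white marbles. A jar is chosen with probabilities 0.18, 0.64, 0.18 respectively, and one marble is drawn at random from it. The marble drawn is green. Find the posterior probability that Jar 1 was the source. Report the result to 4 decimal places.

Posterior probability ≈ 0.1930

P(green|Jar 1) = 0.5333; P(green|Jar 2) = 0.5333; P(green|Jar 3) = 0.3333.
Prior × likelihood for each source: 0.18·0.5333=0.09600, 0.64·0.5333=0.3413, 0.18·0.3333=0.06000. Summing gives P(green) = 0.49733.
P(Jar 1 | green) = 0.09600 / 0.49733 = 0.1930.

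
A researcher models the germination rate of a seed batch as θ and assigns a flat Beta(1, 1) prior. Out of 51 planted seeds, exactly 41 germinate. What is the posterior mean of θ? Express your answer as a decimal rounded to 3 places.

Observing 41 successes and 10 failures updates Beta(1, 1) by adding the success and failure counts to the two shape parameters: α = 1+41 = 42, β = 1+10 = 11.
Posterior mean = α/(α+β) = 42/53 = 0.792.

Posterior mean ≈ 0.792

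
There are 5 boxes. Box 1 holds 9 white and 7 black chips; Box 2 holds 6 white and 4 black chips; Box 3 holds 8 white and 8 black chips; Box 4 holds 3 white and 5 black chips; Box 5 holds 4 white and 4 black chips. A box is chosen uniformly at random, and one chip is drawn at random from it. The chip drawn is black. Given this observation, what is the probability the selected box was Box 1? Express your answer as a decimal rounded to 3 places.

P(black|Box 1) = 0.4375; P(black|Box 2) = 0.4; P(black|Box 3) = 0.5; P(black|Box 4) = 0.625; P(black|Box 5) = 0.5.
Prior × likelihood for each source: 0.2·0.4375=0.08750, 0.2·0.4=0.08000, 0.2·0.5=0.1000, 0.2·0.625=0.1250, 0.2·0.5=0.1000. Summing gives P(black) = 0.49250.
P(Box 1 | black) = 0.08750 / 0.49250 = 0.178.

Posterior probability ≈ 0.178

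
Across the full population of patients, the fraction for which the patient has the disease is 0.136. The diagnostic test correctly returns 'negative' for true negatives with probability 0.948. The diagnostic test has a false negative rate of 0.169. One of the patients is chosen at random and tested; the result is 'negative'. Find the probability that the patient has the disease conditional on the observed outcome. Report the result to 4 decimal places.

P(H | E) ≈ 0.0273

Write H for 'the patient has the disease'. Prior odds H:¬H = 0.136/0.864 = 0.15741. For the 'negative' outcome, the likelihood ratio is 0.169/0.948 = 0.17827.
Posterior odds = 0.15741 × 0.17827 = 0.028061, so P(H|E) = 0.028061/(1+0.028061) = 0.0273.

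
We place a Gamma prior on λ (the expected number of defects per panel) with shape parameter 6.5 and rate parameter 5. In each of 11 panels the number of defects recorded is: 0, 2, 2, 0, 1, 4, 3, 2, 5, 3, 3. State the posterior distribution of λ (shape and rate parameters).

Total count ∑xᵢ = 25 over n = 11 panels.
Gamma is conjugate to the Poisson likelihood: posterior is Gamma(shape = 6.5+25 = 31.5, rate = 5+11 = 16).

Posterior: Gamma(shape=31.5, rate=16)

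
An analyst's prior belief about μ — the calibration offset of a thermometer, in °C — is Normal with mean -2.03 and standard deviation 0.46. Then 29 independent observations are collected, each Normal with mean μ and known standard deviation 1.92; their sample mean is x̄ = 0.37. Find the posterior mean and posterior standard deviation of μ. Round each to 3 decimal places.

Posterior mean ≈ -0.531; posterior SD ≈ 0.282

With known σ, the Normal prior is conjugate. Weight on the data is w = (n/σ²)/(n/σ² + 1/τ₀²) = 7.86675/(7.86675+4.72590) = 0.62471.
Posterior mean = w·x̄ + (1−w)·μ₀ = 0.62471·0.37 + 0.37529·-2.03 = -0.531. Posterior variance = 1/(7.86675+4.72590) = 0.0794114, so SD = 0.282.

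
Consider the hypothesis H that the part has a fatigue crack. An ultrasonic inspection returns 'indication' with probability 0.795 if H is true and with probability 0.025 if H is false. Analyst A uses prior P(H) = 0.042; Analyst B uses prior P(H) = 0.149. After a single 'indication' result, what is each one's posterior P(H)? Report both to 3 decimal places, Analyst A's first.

The likelihood ratio for an 'indication' result is 0.795/0.025 = 31.800.
Analyst A: prior odds 0.042/0.958 = 0.043841; posterior odds 1.3942; posterior probability 0.582.
Analyst B: prior odds 0.149/0.851 = 0.17509; posterior odds 5.5678; posterior probability 0.848.

Analyst A: 0.582; Analyst B: 0.848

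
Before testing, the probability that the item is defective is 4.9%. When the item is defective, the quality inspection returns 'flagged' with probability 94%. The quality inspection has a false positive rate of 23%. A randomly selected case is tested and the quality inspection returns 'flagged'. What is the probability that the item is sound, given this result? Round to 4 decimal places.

Write H for 'the item is defective'. Prior odds H:¬H = 0.049/0.951 = 0.051525. For the 'flagged' outcome, the likelihood ratio is 0.94/0.23 = 4.0870.
Posterior odds = 0.051525 × 4.0870 = 0.21058, so P(H|E) = 0.21058/(1+0.21058) = 0.1739. Then P(¬H|E) = 1 − 0.1739 = 0.8261.

P(¬H | E) ≈ 0.8261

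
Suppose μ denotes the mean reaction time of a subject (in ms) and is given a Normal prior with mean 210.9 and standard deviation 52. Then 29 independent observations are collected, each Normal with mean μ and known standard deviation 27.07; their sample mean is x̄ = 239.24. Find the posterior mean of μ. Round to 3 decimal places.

Prior precision 1/τ₀² = 1/52² = 0.00036982; data precision n/σ² = 29/27.07² = 0.0395751.
Posterior precision = 0.00036982 + 0.0395751 = 0.0399449.
Posterior mean = (0.00036982·210.9 + 0.0395751·239.24) / 0.0399449 = 238.978.

Posterior mean ≈ 238.978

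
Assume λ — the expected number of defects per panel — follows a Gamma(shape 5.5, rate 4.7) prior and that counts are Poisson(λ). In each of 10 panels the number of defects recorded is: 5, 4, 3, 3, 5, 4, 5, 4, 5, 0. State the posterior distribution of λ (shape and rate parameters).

Total count ∑xᵢ = 38 over n = 10 panels.
Gamma is conjugate to the Poisson likelihood: posterior is Gamma(shape = 5.5+38 = 43.5, rate = 4.7+10 = 14.7).

Posterior: Gamma(shape=43.5, rate=14.7)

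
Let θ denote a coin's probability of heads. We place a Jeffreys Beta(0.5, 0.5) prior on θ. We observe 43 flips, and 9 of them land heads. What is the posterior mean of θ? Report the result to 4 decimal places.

The binomial likelihood is conjugate to the Beta prior: with 9 successes and 34 failures, the posterior is Beta(0.5+9, 0.5+34) = Beta(9.5, 34.5).
E[θ | data] = 9.5/(9.5+34.5) = 0.2159.

Posterior mean ≈ 0.2159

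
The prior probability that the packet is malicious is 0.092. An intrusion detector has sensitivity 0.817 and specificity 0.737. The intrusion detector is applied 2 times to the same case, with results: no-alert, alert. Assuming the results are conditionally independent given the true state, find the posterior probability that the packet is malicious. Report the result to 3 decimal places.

Posterior P(H) ≈ 0.072

With H the event that the packet is malicious, the joint likelihood of the observed sequence is P(data|H) = 0.183·0.817 = 0.14951 and P(data|¬H) = 0.737·0.263 = 0.19383.
Bayes: P(H|data) = 0.092·0.14951 / (0.092·0.14951 + 0.908·0.19383) = 0.013755/0.18975 = 0.0725.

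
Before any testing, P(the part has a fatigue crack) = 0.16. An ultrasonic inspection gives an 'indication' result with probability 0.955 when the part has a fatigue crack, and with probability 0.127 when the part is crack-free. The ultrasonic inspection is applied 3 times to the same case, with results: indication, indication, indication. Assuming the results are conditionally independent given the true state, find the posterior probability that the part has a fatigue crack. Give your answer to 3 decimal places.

Let H be the event that the part has a fatigue crack; start with P(H) = 0.16. P('indication'|H) = 0.955, P('indication'|¬H) = 0.127.
Update on result 1 ('indication'): P(H) ← 0.955·0.1600 / (0.955·0.1600 + 0.127·0.8400) = 0.15280/0.25948 = 0.5889.
Update on result 2 ('indication'): P(H) ← 0.955·0.5889 / (0.955·0.5889 + 0.127·0.4111) = 0.56237/0.61458 = 0.9150.
Update on result 3 ('indication'): P(H) ← 0.955·0.9150 / (0.955·0.9150 + 0.127·0.0850) = 0.87387/0.88466 = 0.9878.

Posterior P(H) ≈ 0.988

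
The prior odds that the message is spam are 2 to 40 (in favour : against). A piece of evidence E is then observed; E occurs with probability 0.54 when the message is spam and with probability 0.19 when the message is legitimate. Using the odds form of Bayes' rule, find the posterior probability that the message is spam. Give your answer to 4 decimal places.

Prior odds = 2/40 = 0.050000.
Likelihood ratio for E = 0.54/0.19 = 2.8421.
Posterior odds = prior odds × LR = 0.14211.
Posterior probability = odds/(1+odds) = 0.14211/1.1421 = 0.1244.

Posterior probability ≈ 0.1244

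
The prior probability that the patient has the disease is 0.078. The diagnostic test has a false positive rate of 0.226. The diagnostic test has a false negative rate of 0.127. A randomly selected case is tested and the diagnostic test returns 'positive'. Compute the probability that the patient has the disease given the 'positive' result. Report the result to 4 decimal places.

Write H for 'the patient has the disease'. Prior odds H:¬H = 0.078/0.922 = 0.084599. For the 'positive' outcome, the likelihood ratio is 0.873/0.226 = 3.8628.
Posterior odds = 0.084599 × 3.8628 = 0.32679, so P(H|E) = 0.32679/(1+0.32679) = 0.2463.

P(H | E) ≈ 0.2463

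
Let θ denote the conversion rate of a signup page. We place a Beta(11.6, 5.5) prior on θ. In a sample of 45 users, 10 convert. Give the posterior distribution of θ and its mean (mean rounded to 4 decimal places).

The binomial likelihood is conjugate to the Beta prior: with 10 successes and 35 failures, the posterior is Beta(11.6+10, 5.5+35) = Beta(21.6, 40.5).
Posterior mean = α/(α+β) = 21.6/62.1 = 0.3478.

Posterior: Beta(21.6, 40.5); mean ≈ 0.3478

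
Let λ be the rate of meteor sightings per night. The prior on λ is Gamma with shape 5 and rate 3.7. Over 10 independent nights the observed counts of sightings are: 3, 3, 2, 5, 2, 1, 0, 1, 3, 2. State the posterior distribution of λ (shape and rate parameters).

Total count ∑xᵢ = 22 over n = 10 nights.
Gamma is conjugate to the Poisson likelihood: posterior is Gamma(shape = 5+22 = 27, rate = 3.7+10 = 13.7).

Posterior: Gamma(shape=27, rate=13.7)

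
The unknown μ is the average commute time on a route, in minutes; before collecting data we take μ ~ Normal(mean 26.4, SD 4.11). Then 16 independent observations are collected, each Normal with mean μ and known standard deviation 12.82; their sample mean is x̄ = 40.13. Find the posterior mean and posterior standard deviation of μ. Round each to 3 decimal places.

Prior precision 1/τ₀² = 1/4.11² = 0.0591993; data precision n/σ² = 16/12.82² = 0.0973518.
Posterior precision = 0.0591993 + 0.0973518 = 0.156551, giving posterior SD = 1/√0.156551 = 2.527.
Posterior mean = (0.0591993·26.4 + 0.0973518·40.13) / 0.156551 = 34.938.

Posterior mean ≈ 34.938; posterior SD ≈ 2.527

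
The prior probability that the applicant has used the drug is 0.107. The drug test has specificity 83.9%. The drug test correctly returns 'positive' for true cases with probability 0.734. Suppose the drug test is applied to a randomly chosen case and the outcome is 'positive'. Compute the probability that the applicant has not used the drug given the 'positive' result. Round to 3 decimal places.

Let H be the event that the applicant has used the drug. P(H) = 0.107, so P(¬H) = 0.893. With E the 'positive' result, P(E|H) = 0.734 and P(E|¬H) = 0.161.
P(E) = 0.734·0.107 + 0.161·0.893 = 0.078538 + 0.14377 = 0.22231.
By Bayes' theorem, P(H|E) = 0.078538 / 0.22231 = 0.353. Hence P(¬H|E) = 1 − 0.353 = 0.647.

P(¬H | E) ≈ 0.647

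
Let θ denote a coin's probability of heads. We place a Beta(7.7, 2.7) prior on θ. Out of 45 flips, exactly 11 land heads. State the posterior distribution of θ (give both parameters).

Posterior: Beta(18.7, 36.7)

The binomial likelihood is conjugate to the Beta prior: with 11 successes and 34 failures, the posterior is Beta(7.7+11, 2.7+34) = Beta(18.7, 36.7).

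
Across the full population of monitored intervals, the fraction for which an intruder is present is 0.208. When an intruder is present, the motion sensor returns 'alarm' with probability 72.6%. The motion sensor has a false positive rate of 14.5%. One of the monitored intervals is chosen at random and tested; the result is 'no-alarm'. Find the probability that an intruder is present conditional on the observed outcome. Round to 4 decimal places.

Let H be the event that an intruder is present. P(H) = 0.208, so P(¬H) = 0.792. With E the 'no-alarm' result, P(E|H) = 0.274 and P(E|¬H) = 0.855.
P(E) = 0.274·0.208 + 0.855·0.792 = 0.056992 + 0.67716 = 0.73415.
By Bayes' theorem, P(H|E) = 0.056992 / 0.73415 = 0.0776.

P(H | E) ≈ 0.0776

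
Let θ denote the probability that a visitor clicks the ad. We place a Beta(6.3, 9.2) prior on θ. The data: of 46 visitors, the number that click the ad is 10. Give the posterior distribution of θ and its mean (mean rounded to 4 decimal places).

Posterior: Beta(16.3, 45.2); mean ≈ 0.2650

The binomial likelihood is conjugate to the Beta prior: with 10 successes and 36 failures, the posterior is Beta(6.3+10, 9.2+36) = Beta(16.3, 45.2).
Posterior mean = α/(α+β) = 16.3/61.5 = 0.2650.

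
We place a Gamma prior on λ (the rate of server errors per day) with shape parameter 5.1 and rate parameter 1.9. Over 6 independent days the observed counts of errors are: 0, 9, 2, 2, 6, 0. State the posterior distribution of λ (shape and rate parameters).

Posterior: Gamma(shape=24.1, rate=7.9)

Total count ∑xᵢ = 19 over n = 6 days.
Gamma is conjugate to the Poisson likelihood: posterior is Gamma(shape = 5.1+19 = 24.1, rate = 1.9+6 = 7.9).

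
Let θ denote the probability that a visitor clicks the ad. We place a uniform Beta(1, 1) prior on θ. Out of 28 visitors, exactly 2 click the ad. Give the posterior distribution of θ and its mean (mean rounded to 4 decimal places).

The binomial likelihood is conjugate to the Beta prior: with 2 successes and 26 failures, the posterior is Beta(1+2, 1+26) = Beta(3, 27).
Posterior mean = α/(α+β) = 3/30 = 0.1000.

Posterior: Beta(3, 27); mean ≈ 0.1000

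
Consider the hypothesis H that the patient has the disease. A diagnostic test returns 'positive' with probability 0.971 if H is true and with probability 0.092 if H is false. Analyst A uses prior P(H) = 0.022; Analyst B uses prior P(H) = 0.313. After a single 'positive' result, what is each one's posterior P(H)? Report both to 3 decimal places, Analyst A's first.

Analyst A: 0.192; Analyst B: 0.828

The likelihood ratio for a 'positive' result is 0.971/0.092 = 10.554.
Analyst A: prior odds 0.022/0.978 = 0.022495; posterior odds 0.23742; posterior probability 0.192.
Analyst B: prior odds 0.313/0.687 = 0.45560; posterior odds 4.8086; posterior probability 0.828.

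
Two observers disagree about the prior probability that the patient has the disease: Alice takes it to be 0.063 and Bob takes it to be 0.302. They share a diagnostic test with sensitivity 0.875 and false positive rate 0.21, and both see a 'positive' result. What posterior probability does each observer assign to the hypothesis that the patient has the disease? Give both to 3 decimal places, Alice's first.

Alice: 0.219; Bob: 0.643

P('+'|H) = 0.875, P('+'|¬H) = 0.21.
Alice: numerator 0.875·0.063 = 0.055125; evidence = 0.055125+0.21·0.937 = 0.25189; posterior = 0.219.
Bob: numerator 0.875·0.302 = 0.26425; evidence = 0.26425+0.21·0.698 = 0.41083; posterior = 0.643.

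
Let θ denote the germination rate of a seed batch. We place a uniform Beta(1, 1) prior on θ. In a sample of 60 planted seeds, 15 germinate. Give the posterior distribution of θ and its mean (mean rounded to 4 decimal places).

Posterior: Beta(16, 46); mean ≈ 0.2581

The binomial likelihood is conjugate to the Beta prior: with 15 successes and 45 failures, the posterior is Beta(1+15, 1+45) = Beta(16, 46).
E[θ | data] = 16/(16+46) = 0.2581.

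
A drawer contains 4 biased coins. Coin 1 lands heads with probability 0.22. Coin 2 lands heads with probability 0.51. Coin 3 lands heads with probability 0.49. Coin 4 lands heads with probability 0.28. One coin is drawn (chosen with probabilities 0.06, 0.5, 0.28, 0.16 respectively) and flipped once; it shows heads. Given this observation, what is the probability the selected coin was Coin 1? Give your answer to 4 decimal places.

P(heads|C1) = 0.22; P(heads|C2) = 0.51; P(heads|C3) = 0.49; P(heads|C4) = 0.28.
Prior × likelihood for each source: 0.06·0.22=0.01320, 0.5·0.51=0.2550, 0.28·0.49=0.1372, 0.16·0.28=0.04480. Summing gives P(heads) = 0.45020.
P(Coin 1 | heads) = 0.01320 / 0.45020 = 0.0293.

Posterior probability ≈ 0.0293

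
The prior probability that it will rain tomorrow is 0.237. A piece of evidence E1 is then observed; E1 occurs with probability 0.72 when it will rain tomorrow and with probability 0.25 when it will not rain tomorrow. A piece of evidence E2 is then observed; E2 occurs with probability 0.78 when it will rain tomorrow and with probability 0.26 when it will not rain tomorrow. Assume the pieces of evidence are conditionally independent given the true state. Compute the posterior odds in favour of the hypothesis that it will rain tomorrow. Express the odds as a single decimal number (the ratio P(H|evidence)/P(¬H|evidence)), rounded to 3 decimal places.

Posterior odds ≈ 2.684

Prior odds = 0.237/(1−0.237) = 0.31062.
Likelihood ratio for E1 = 0.72/0.25 = 2.8800.
Likelihood ratio for E2 = 0.78/0.26 = 3.0000.
Posterior odds = prior odds × LR₁ × LR₂ = 2.6837.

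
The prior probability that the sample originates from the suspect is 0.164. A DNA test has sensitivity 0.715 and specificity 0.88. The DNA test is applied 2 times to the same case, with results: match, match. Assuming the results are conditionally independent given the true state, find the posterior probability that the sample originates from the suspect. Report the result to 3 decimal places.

Posterior P(H) ≈ 0.874

Let H be the event that the sample originates from the suspect; start with P(H) = 0.164. P('match'|H) = 0.715, P('match'|¬H) = 0.12.
Update on result 1 ('match'): P(H) ← 0.715·0.1640 / (0.715·0.1640 + 0.12·0.8360) = 0.11726/0.21758 = 0.5389.
Update on result 2 ('match'): P(H) ← 0.715·0.5389 / (0.715·0.5389 + 0.12·0.4611) = 0.38533/0.44066 = 0.8744.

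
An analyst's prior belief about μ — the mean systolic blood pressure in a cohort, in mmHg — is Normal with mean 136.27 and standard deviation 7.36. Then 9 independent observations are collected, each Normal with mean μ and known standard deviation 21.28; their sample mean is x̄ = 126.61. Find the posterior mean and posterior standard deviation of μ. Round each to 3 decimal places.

With known σ, the Normal prior is conjugate. Weight on the data is w = (n/σ²)/(n/σ² + 1/τ₀²) = 0.0198746/(0.0198746+0.0184605) = 0.51844.
Posterior mean = w·x̄ + (1−w)·μ₀ = 0.51844·126.61 + 0.48156·136.27 = 131.262. Posterior variance = 1/(0.0198746+0.0184605) = 26.0857, so SD = 5.107.

Posterior mean ≈ 131.262; posterior SD ≈ 5.107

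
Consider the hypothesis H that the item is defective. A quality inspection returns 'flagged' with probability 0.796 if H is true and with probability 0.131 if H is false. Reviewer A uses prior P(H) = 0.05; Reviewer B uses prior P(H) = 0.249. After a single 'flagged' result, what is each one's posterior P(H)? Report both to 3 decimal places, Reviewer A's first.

P('+'|H) = 0.796, P('+'|¬H) = 0.131.
Reviewer A: numerator 0.796·0.05 = 0.039800; evidence = 0.039800+0.131·0.95 = 0.16425; posterior = 0.242.
Reviewer B: numerator 0.796·0.249 = 0.19820; evidence = 0.19820+0.131·0.751 = 0.29659; posterior = 0.668.

Reviewer A: 0.242; Reviewer B: 0.668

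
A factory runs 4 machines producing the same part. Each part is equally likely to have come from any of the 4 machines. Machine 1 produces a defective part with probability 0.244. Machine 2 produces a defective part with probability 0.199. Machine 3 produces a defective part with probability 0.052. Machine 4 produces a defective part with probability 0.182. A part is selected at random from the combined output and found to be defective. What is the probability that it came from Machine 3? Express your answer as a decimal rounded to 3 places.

Posterior probability ≈ 0.077

Tabulate prior·likelihood by source: [1] prior 0.25, lik 0.244, product 0.06100; [2] prior 0.25, lik 0.199, product 0.04975; [3] prior 0.25, lik 0.052, product 0.01300; [4] prior 0.25, lik 0.182, product 0.04550.
Normalizing constant = 0.16925; the posterior for Machine 3 is its product over the sum, 0.01300/0.16925 = 0.077.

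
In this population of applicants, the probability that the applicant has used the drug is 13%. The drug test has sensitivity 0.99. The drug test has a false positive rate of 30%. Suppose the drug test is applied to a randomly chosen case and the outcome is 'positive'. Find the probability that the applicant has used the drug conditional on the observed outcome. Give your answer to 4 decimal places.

Let H be the event that the applicant has used the drug. P(H) = 0.13, so P(¬H) = 0.87. With E the 'positive' result, P(E|H) = 0.99 and P(E|¬H) = 0.3.
P(E) = 0.99·0.13 + 0.3·0.87 = 0.12870 + 0.26100 = 0.38970.
By Bayes' theorem, P(H|E) = 0.12870 / 0.38970 = 0.3303.

P(H | E) ≈ 0.3303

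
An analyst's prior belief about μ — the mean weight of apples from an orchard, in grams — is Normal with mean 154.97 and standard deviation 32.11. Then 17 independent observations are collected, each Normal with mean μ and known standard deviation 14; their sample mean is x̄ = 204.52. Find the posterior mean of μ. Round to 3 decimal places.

With known σ, the Normal prior is conjugate. Weight on the data is w = (n/σ²)/(n/σ² + 1/τ₀²) = 0.0867347/(0.0867347+0.00096988) = 0.98894.
Posterior mean = w·x̄ + (1−w)·μ₀ = 0.98894·204.52 + 0.011059·154.97 = 203.972.

Posterior mean ≈ 203.972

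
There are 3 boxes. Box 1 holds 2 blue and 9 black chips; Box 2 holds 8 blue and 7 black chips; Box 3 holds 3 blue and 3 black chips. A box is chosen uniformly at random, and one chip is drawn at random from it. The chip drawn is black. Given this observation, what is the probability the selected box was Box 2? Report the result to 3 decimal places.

Tabulate prior·likelihood by source: [1] prior 0.333333, lik 0.8182, product 0.2727; [2] prior 0.333333, lik 0.4667, product 0.1556; [3] prior 0.333333, lik 0.5, product 0.1667.
Normalizing constant = 0.59495; the posterior for Box 2 is its product over the sum, 0.1556/0.59495 = 0.261.

Posterior probability ≈ 0.261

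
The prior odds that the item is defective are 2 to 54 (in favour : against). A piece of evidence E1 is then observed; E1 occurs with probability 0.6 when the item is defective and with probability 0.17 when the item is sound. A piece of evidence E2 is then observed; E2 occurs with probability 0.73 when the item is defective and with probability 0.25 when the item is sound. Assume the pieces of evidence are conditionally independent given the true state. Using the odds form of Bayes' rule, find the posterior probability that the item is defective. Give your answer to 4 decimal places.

Prior odds = 2/54 = 0.037037.
Likelihood ratio for E1 = 0.6/0.17 = 3.5294.
Likelihood ratio for E2 = 0.73/0.25 = 2.9200.
Posterior odds = prior odds × LR₁ × LR₂ = 0.38170.
Posterior probability = odds/(1+odds) = 0.38170/1.3817 = 0.2763.

Posterior probability ≈ 0.2763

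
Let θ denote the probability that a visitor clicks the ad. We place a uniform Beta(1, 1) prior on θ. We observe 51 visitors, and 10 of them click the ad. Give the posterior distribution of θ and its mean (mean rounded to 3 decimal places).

The binomial likelihood is conjugate to the Beta prior: with 10 successes and 41 failures, the posterior is Beta(1+10, 1+41) = Beta(11, 42).
E[θ | data] = 11/(11+42) = 0.208.

Posterior: Beta(11, 42); mean ≈ 0.208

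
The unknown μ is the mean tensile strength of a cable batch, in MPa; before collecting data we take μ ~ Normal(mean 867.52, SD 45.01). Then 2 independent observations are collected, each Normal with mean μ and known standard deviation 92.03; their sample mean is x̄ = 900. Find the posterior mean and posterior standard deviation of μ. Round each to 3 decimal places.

Posterior mean ≈ 878.030; posterior SD ≈ 37.018

Prior precision 1/τ₀² = 1/45.01² = 0.00049361; data precision n/σ² = 2/92.03² = 0.00023614.
Posterior precision = 0.00049361 + 0.00023614 = 0.00072975, giving posterior SD = 1/√0.00072975 = 37.018.
Posterior mean = (0.00049361·867.52 + 0.00023614·900) / 0.00072975 = 878.030.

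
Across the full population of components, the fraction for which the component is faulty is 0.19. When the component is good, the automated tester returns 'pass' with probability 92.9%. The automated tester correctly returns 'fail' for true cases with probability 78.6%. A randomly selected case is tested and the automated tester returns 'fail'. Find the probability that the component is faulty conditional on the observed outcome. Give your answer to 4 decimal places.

P(H | E) ≈ 0.7220

Let H be the event that the component is faulty. P(H) = 0.19, so P(¬H) = 0.81. With E the 'fail' result, P(E|H) = 0.786 and P(E|¬H) = 0.071.
P(E) = 0.786·0.19 + 0.071·0.81 = 0.14934 + 0.057510 = 0.20685.
By Bayes' theorem, P(H|E) = 0.14934 / 0.20685 = 0.7220.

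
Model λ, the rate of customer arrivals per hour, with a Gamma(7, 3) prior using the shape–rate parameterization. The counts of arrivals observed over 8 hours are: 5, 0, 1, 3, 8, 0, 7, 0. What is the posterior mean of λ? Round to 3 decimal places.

Posterior mean ≈ 2.818

The Poisson likelihood adds the total count to the shape and the number of exposure periods to the rate. Here ∑xᵢ = 24 and n = 8, so shape 7→31 and rate 3→11.
Posterior mean = shape/rate = 31/11 = 2.818.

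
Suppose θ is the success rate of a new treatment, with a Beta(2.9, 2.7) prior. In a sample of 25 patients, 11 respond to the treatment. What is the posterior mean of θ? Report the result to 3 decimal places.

The binomial likelihood is conjugate to the Beta prior: with 11 successes and 14 failures, the posterior is Beta(2.9+11, 2.7+14) = Beta(13.9, 16.7).
Posterior mean = α/(α+β) = 13.9/30.6 = 0.454.

Posterior mean ≈ 0.454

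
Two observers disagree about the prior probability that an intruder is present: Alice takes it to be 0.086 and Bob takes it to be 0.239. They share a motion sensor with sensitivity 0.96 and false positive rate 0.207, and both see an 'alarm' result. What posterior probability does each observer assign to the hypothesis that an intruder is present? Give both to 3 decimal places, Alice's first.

The likelihood ratio for an 'alarm' result is 0.96/0.207 = 4.6377.
Alice: prior odds 0.086/0.914 = 0.094092; posterior odds 0.43637; posterior probability 0.304.
Bob: prior odds 0.239/0.761 = 0.31406; posterior odds 1.4565; posterior probability 0.593.

Alice: 0.304; Bob: 0.593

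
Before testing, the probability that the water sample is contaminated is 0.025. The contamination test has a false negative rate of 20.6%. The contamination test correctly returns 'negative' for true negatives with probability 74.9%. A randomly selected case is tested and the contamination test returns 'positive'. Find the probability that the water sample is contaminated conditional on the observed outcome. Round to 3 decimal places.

Let H be the event that the water sample is contaminated. P(H) = 0.025, so P(¬H) = 0.975. With E the 'positive' result, P(E|H) = 0.794 and P(E|¬H) = 0.251.
P(E) = 0.794·0.025 + 0.251·0.975 = 0.019850 + 0.24472 = 0.26458.
By Bayes' theorem, P(H|E) = 0.019850 / 0.26458 = 0.075.

P(H | E) ≈ 0.075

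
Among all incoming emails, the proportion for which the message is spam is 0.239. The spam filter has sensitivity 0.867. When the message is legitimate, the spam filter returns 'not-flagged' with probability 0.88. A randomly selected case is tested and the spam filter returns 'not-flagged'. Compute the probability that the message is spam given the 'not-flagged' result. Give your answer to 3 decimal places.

Write H for 'the message is spam'. Prior odds H:¬H = 0.239/0.761 = 0.31406. For the 'not-flagged' outcome, the likelihood ratio is 0.133/0.88 = 0.15114.
Posterior odds = 0.31406 × 0.15114 = 0.047466, so P(H|E) = 0.047466/(1+0.047466) = 0.045.

P(H | E) ≈ 0.045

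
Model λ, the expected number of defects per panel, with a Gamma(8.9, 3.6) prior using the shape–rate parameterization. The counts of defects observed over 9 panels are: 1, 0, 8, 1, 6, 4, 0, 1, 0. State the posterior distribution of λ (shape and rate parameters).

Posterior: Gamma(shape=29.9, rate=12.6)

The Poisson likelihood adds the total count to the shape and the number of exposure periods to the rate. Here ∑xᵢ = 21 and n = 9, so shape 8.9→29.9 and rate 3.6→12.6.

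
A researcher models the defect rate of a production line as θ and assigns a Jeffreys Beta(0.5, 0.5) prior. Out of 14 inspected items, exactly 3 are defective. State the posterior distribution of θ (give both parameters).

Observing 3 successes and 11 failures updates Beta(0.5, 0.5) by adding the success and failure counts to the two shape parameters: α = 0.5+3 = 3.5, β = 0.5+11 = 11.5.

Posterior: Beta(3.5, 11.5)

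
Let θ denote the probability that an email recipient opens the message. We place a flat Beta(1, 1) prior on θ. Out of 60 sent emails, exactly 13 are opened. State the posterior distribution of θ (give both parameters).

The binomial likelihood is conjugate to the Beta prior: with 13 successes and 47 failures, the posterior is Beta(1+13, 1+47) = Beta(14, 48).

Posterior: Beta(14, 48)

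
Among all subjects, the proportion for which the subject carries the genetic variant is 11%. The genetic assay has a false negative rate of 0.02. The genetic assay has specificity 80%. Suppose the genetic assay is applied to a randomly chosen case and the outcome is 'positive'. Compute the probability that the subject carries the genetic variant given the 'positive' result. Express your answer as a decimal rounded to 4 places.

Write H for 'the subject carries the genetic variant'. Prior odds H:¬H = 0.11/0.89 = 0.12360. For the 'positive' outcome, the likelihood ratio is 0.98/0.2 = 4.9000.
Posterior odds = 0.12360 × 4.9000 = 0.60562, so P(H|E) = 0.60562/(1+0.60562) = 0.3772.

P(H | E) ≈ 0.3772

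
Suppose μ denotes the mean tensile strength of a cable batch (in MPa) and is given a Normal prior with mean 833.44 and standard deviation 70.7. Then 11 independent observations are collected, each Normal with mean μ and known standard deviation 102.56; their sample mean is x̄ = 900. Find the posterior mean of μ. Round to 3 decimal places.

Posterior mean ≈ 889.312

With known σ, the Normal prior is conjugate. Weight on the data is w = (n/σ²)/(n/σ² + 1/τ₀²) = 0.00104577/(0.00104577+0.00020006) = 0.83942.
Posterior mean = w·x̄ + (1−w)·μ₀ = 0.83942·900 + 0.16058·833.44 = 889.312.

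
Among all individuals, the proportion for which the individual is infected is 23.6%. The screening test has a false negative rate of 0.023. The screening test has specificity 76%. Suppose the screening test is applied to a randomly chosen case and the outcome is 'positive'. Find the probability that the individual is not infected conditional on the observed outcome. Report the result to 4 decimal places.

P(¬H | E) ≈ 0.4430

Let H be the event that the individual is infected. P(H) = 0.236, so P(¬H) = 0.764. With E the 'positive' result, P(E|H) = 0.977 and P(E|¬H) = 0.24.
P(E) = 0.977·0.236 + 0.24·0.764 = 0.23057 + 0.18336 = 0.41393.
By Bayes' theorem, P(H|E) = 0.23057 / 0.41393 = 0.5570. Hence P(¬H|E) = 1 − 0.5570 = 0.4430.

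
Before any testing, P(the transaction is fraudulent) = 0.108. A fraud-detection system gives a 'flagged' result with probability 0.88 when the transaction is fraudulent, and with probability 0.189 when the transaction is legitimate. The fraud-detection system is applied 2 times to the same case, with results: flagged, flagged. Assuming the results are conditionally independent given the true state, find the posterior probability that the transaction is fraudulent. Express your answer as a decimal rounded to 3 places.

With H the event that the transaction is fraudulent, the joint likelihood of the observed sequence is P(data|H) = 0.88·0.88 = 0.77440 and P(data|¬H) = 0.189·0.189 = 0.035721.
Bayes: P(H|data) = 0.108·0.77440 / (0.108·0.77440 + 0.892·0.035721) = 0.083635/0.11550 = 0.7241.

Posterior P(H) ≈ 0.724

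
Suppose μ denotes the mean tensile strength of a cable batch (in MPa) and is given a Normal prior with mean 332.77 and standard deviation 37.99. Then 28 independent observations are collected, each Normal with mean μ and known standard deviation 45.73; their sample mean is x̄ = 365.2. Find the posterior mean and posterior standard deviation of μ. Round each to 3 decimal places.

Prior precision 1/τ₀² = 1/37.99² = 0.00069289; data precision n/σ² = 28/45.73² = 0.0133892.
Posterior precision = 0.00069289 + 0.0133892 = 0.0140821, giving posterior SD = 1/√0.0140821 = 8.427.
Posterior mean = (0.00069289·332.77 + 0.0133892·365.2) / 0.0140821 = 363.604.

Posterior mean ≈ 363.604; posterior SD ≈ 8.427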